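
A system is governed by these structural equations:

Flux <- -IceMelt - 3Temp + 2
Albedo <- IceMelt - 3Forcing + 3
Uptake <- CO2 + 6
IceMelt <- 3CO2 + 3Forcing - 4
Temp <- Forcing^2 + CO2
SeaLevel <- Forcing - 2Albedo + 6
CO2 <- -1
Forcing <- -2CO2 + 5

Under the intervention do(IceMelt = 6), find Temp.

48

Under do(IceMelt=6), the mechanism IceMelt <- 3CO2 + 3Forcing - 4 is discarded; IceMelt is fixed at 6.
Since Temp is not a descendant of the intervened variable, it is unaffected.
Forcing = -2CO2 + 5  [with CO2=-1]  = 7
Temp = Forcing^2 + CO2  [with Forcing=7, CO2=-1]  = 48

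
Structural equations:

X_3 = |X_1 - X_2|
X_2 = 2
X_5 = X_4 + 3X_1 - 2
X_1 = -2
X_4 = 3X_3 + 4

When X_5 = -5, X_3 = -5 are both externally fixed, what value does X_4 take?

-11

Under do(X_5 = -5, X_3 = -5), each intervened variable's structural equation is replaced by its fixed value.
X_4 = 3X_3 + 4  [with X_3=-5]  = -11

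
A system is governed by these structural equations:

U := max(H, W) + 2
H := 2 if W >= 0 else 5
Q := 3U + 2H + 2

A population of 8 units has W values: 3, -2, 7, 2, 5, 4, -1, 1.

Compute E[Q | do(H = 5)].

Under do(H=5), H's equation is replaced by H=5 for every unit. Per-unit Q: 33, 33, 39, 33, 33, 33, 33, 33. Mean = 33.75.

33.75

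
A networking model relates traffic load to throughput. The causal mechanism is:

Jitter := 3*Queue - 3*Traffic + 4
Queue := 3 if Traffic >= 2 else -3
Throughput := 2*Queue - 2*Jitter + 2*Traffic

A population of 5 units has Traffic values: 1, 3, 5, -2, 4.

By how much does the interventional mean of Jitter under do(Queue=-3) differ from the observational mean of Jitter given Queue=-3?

Under do(Queue=-3), Queue's equation is replaced by Queue=-3 for every unit. Per-unit Jitter: -8, -14, -20, 1, -17. Mean = -11.6.
Conditioning on Queue=-3 selects the 2 unit(s) with Traffic ∈ {1, -2}. Their Jitter values: -8, 1. Mean = -3.5.
Difference = -11.6 − (-3.5) = -8.1.

-8.1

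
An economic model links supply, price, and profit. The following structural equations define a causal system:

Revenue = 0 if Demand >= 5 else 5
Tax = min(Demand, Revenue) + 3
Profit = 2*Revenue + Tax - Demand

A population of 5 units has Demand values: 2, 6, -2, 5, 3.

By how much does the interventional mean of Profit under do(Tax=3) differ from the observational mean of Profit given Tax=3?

8.7

Every unit gets Tax=3 under the intervention. Profit values become 11, -3, 15, -2, 10; E[Profit|do(Tax=3)] = 6.2.
Observing Tax=3 restricts to units where Tax's equation naturally yields 3: Demand ∈ {6, 5}. In that subpopulation Profit = -3, -2, mean -2.5.
Difference = 6.2 − (-2.5) = 8.7.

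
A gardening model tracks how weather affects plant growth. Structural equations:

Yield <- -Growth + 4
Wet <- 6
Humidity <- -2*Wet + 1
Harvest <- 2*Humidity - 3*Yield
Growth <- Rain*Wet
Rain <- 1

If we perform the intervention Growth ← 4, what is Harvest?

-22

The intervention breaks the incoming arrows to Growth: Growth <- Rain*Wet no longer applies, and Growth = 4.
Humidity = -2*Wet + 1  [with Wet=6]  = -11
Yield = -Growth + 4  [with Growth=4]  = 0
Harvest = 2*Humidity - 3*Yield  [with Humidity=-11, Yield=0]  = -22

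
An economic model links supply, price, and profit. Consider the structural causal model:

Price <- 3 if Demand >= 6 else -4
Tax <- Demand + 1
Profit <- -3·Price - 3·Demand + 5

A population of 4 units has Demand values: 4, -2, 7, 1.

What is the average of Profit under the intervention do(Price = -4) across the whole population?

9.5

Under do(Price=-4), Price's equation is replaced by Price=-4 for every unit. Per-unit Profit: 5, 23, -4, 14. Mean = 9.5.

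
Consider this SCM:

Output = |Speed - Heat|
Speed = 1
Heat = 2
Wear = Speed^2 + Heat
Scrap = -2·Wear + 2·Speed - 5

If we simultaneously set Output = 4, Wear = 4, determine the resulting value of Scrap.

-11

Under do(Output = 4, Wear = 4), each intervened variable's structural equation is replaced by its fixed value.
Scrap = -2·Wear + 2·Speed - 5  [with Wear=4, Speed=1]  = -11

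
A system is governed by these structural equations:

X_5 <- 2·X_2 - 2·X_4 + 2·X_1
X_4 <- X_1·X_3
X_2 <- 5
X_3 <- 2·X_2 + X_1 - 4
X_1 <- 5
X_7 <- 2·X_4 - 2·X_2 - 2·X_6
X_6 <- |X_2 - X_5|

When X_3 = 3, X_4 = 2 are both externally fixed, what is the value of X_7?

Under do(X_3 = 3, X_4 = 2), each intervened variable's structural equation is replaced by its fixed value.
X_5 = 2·X_2 - 2·X_4 + 2·X_1  [with X_2=5, X_4=2, X_1=5]  = 16
X_6 = |X_2 - X_5|  [with X_2=5, X_5=16]  = 11
X_7 = 2·X_4 - 2·X_2 - 2·X_6  [with X_4=2, X_2=5, X_6=11]  = -28

-28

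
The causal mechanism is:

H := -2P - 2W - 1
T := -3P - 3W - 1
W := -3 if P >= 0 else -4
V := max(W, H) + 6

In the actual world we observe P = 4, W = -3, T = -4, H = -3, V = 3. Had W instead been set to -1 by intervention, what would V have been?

do(W=-1) replaces the equation W := -3 if P >= 0 else -4 with the constant W = -1.
H = -2P - 2W - 1  [with P=4, W=-1]  = -7
V = max(W, H) + 6  [with W=-1, H=-7]  = 5

5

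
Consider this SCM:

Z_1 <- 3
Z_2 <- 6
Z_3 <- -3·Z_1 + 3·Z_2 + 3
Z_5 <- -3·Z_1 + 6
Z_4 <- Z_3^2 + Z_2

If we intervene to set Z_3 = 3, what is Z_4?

The intervention breaks the incoming arrows to Z_3: Z_3 <- -3·Z_1 + 3·Z_2 + 3 no longer applies, and Z_3 = 3.
Z_4 = Z_3^2 + Z_2  [with Z_3=3, Z_2=6]  = 15

15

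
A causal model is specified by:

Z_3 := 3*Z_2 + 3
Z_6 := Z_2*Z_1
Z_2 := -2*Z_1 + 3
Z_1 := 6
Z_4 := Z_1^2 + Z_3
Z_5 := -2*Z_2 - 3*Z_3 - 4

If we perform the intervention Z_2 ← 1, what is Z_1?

Under do(Z_2=1), the mechanism Z_2 := -2*Z_1 + 3 is discarded; Z_2 is fixed at 1.
Z_1 is not downstream of the intervention, so its value is determined by the original equations.

6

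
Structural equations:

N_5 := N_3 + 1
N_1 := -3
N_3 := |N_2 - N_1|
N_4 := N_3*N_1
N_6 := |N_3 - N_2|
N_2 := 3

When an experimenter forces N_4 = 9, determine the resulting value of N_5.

Intervening sets N_4 = 9 and removes its equation (N_4 := N_3*N_1).
No directed path runs from N_4 to N_5, so N_5 keeps its natural value.
N_3 = |N_2 - N_1|  [with N_2=3, N_1=-3]  = 6
N_5 = N_3 + 1  [with N_3=6]  = 7

7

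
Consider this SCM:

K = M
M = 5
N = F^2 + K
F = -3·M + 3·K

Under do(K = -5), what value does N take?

895

Under do(K=-5), the mechanism K = M is discarded; K is fixed at -5.
F = -3·M + 3·K  [with M=5, K=-5]  = -30
N = F^2 + K  [with F=-30, K=-5]  = 895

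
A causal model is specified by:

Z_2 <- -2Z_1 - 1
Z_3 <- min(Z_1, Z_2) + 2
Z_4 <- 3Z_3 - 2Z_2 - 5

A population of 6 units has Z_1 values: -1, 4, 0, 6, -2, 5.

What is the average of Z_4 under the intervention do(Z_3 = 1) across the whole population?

do(Z_3=1) breaks Z_3's dependence on Z_1. With Z_3=1 fixed, Z_4 across the units is -4, 16, 0, 24, -8, 20, mean 8.

8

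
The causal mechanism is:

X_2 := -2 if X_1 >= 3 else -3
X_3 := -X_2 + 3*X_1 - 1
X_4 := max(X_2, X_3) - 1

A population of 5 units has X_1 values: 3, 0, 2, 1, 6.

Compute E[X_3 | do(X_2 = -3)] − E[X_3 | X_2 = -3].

4.2

do(X_2=-3) breaks X_2's dependence on X_1. With X_2=-3 fixed, X_3 across the units is 11, 2, 8, 5, 20, mean 9.2.
E[X_3|X_2=-3] averages over only the 3 units with X_2=-3 (X_1 = 0, 2, 1): X_3 = 2, 8, 5, mean 5.
Difference = 9.2 − 5 = 4.2.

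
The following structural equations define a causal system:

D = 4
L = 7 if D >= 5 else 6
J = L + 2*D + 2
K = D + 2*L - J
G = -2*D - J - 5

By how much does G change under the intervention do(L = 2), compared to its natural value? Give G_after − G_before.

do(L=2) replaces the equation L = 7 if D >= 5 else 6 with the constant L = 2.
J = L + 2*D + 2  [with L=2, D=4]  = 12
G = -2*D - J - 5  [with D=4, J=12]  = -25
Without intervention: L = 7 if D >= 5 else 6  [with D=4]  = 6; J = L + 2*D + 2  [with L=6, D=4]  = 16; G = -2*D - J - 5  [with D=4, J=16]  = -29.
Change = -25 − (-29) = 4.

4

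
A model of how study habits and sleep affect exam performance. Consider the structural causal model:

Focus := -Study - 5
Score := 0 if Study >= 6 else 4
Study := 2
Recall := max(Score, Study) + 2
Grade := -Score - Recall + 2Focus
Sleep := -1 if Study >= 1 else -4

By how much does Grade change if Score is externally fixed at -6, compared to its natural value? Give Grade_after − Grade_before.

Under do(Score=-6), the mechanism Score := 0 if Study >= 6 else 4 is discarded; Score is fixed at -6.
Focus = -Study - 5  [with Study=2]  = -7
Recall = max(Score, Study) + 2  [with Score=-6, Study=2]  = 4
Grade = -Score - Recall + 2Focus  [with Score=-6, Recall=4, Focus=-7]  = -12
Without intervention: Focus = -Study - 5  [with Study=2]  = -7; Score = 0 if Study >= 6 else 4  [with Study=2]  = 4; Recall = max(Score, Study) + 2  [with Score=4, Study=2]  = 6; Grade = -Score - Recall + 2Focus  [with Score=4, Recall=6, Focus=-7]  = -24.
Change = -12 − (-24) = 12.

12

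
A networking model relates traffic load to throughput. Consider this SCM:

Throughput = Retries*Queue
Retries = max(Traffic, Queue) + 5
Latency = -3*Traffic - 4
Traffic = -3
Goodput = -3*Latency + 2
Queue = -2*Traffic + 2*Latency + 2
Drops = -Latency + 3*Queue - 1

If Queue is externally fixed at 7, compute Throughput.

The intervention breaks the incoming arrows to Queue: Queue = -2*Traffic + 2*Latency + 2 no longer applies, and Queue = 7.
Retries = max(Traffic, Queue) + 5  [with Traffic=-3, Queue=7]  = 12
Throughput = Retries*Queue  [with Retries=12, Queue=7]  = 84

84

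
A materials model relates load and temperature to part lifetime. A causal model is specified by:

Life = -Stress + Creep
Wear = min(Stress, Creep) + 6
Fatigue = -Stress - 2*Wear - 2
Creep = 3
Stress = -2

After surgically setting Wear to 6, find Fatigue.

The intervention breaks the incoming arrows to Wear: Wear = min(Stress, Creep) + 6 no longer applies, and Wear = 6.
Fatigue = -Stress - 2*Wear - 2  [with Stress=-2, Wear=6]  = -12

-12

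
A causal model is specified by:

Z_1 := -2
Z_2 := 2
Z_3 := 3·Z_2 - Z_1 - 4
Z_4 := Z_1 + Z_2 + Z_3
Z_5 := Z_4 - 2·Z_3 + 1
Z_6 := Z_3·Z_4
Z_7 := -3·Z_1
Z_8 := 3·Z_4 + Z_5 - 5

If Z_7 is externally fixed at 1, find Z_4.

4

Under do(Z_7=1), the mechanism Z_7 := -3·Z_1 is discarded; Z_7 is fixed at 1.
Since Z_4 is not a descendant of the intervened variable, it is unaffected.
Z_3 = 3·Z_2 - Z_1 - 4  [with Z_2=2, Z_1=-2]  = 4
Z_4 = Z_1 + Z_2 + Z_3  [with Z_1=-2, Z_2=2, Z_3=4]  = 4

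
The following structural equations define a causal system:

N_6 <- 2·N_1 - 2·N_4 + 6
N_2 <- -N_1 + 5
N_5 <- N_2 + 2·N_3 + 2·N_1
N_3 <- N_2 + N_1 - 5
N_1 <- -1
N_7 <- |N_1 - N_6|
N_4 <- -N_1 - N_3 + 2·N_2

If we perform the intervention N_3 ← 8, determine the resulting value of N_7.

The intervention breaks the incoming arrows to N_3: N_3 <- N_2 + N_1 - 5 no longer applies, and N_3 = 8.
N_2 = -N_1 + 5  [with N_1=-1]  = 6
N_4 = -N_1 - N_3 + 2·N_2  [with N_1=-1, N_3=8, N_2=6]  = 5
N_6 = 2·N_1 - 2·N_4 + 6  [with N_1=-1, N_4=5]  = -6
N_7 = |N_1 - N_6|  [with N_1=-1, N_6=-6]  = 5

5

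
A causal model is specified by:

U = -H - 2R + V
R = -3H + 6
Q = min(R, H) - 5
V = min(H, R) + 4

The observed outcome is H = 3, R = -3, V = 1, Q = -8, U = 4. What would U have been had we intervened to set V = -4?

do(V=-4) replaces the equation V = min(H, R) + 4 with the constant V = -4.
R = -3H + 6  [with H=3]  = -3
U = -H - 2R + V  [with H=3, R=-3, V=-4]  = -1

-1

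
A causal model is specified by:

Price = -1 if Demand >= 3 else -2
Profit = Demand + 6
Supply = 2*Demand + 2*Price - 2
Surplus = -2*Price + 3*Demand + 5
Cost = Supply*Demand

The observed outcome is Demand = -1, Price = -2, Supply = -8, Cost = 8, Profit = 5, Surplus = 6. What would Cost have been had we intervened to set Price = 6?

Under do(Price=6), the mechanism Price = -1 if Demand >= 3 else -2 is discarded; Price is fixed at 6.
Supply = 2*Demand + 2*Price - 2  [with Demand=-1, Price=6]  = 8
Cost = Supply*Demand  [with Supply=8, Demand=-1]  = -8

-8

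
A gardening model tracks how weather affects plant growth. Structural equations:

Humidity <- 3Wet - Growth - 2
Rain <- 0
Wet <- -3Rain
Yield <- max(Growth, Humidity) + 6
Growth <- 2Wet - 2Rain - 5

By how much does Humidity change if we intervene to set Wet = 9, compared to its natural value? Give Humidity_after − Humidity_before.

Under do(Wet=9), the mechanism Wet <- -3Rain is discarded; Wet is fixed at 9.
Growth = 2Wet - 2Rain - 5  [with Wet=9, Rain=0]  = 13
Humidity = 3Wet - Growth - 2  [with Wet=9, Growth=13]  = 12
Without intervention: Wet = -3Rain  [with Rain=0]  = 0; Growth = 2Wet - 2Rain - 5  [with Wet=0, Rain=0]  = -5; Humidity = 3Wet - Growth - 2  [with Wet=0, Growth=-5]  = 3.
Change = 12 − 3 = 9.

9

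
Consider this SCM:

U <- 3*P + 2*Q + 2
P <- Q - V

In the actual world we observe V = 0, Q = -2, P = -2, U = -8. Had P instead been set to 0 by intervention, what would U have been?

The intervention breaks the incoming arrows to P: P <- Q - V no longer applies, and P = 0.
U = 3*P + 2*Q + 2  [with P=0, Q=-2]  = -2

-2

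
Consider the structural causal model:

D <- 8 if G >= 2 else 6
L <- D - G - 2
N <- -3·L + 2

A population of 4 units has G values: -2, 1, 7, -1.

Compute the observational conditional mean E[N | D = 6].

-12

E[N|D=6] averages over only the 3 units with D=6 (G = -2, 1, -1): N = -16, -7, -13, mean -12.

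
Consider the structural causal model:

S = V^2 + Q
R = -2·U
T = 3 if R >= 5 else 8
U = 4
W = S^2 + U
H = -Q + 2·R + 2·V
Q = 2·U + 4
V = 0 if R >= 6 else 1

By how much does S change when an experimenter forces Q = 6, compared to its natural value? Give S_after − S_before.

-6

Intervening sets Q = 6 and removes its equation (Q = 2·U + 4).
R = -2·U  [with U=4]  = -8
V = 0 if R >= 6 else 1  [with R=-8]  = 1
S = V^2 + Q  [with V=1, Q=6]  = 7
Without intervention: R = -2·U  [with U=4]  = -8; V = 0 if R >= 6 else 1  [with R=-8]  = 1; Q = 2·U + 4  [with U=4]  = 12; S = V^2 + Q  [with V=1, Q=12]  = 13.
Change = 7 − 13 = -6.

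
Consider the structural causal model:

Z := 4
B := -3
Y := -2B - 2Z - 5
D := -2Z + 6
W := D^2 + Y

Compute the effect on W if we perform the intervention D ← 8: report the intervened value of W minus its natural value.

Intervening sets D = 8 and removes its equation (D := -2Z + 6).
Y = -2B - 2Z - 5  [with B=-3, Z=4]  = -7
W = D^2 + Y  [with D=8, Y=-7]  = 57
Without intervention: Y = -2B - 2Z - 5  [with B=-3, Z=4]  = -7; D = -2Z + 6  [with Z=4]  = -2; W = D^2 + Y  [with D=-2, Y=-7]  = -3.
Change = 57 − (-3) = 60.

60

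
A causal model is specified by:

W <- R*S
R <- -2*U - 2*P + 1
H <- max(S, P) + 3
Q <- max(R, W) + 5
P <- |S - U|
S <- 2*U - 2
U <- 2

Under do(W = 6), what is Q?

Intervening sets W = 6 and removes its equation (W <- R*S).
S = 2*U - 2  [with U=2]  = 2
P = |S - U|  [with S=2, U=2]  = 0
R = -2*U - 2*P + 1  [with U=2, P=0]  = -3
Q = max(R, W) + 5  [with R=-3, W=6]  = 11

11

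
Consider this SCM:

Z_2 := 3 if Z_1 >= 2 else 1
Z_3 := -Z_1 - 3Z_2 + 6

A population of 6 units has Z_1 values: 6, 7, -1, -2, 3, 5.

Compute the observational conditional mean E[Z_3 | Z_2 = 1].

Conditioning on Z_2=1 selects the 2 unit(s) with Z_1 ∈ {-1, -2}. Their Z_3 values: 4, 5. Mean = 4.5.

4.5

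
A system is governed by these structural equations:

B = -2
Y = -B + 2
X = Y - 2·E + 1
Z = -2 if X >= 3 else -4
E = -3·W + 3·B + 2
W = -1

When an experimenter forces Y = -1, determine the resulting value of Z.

Under do(Y=-1), the mechanism Y = -B + 2 is discarded; Y is fixed at -1.
E = -3·W + 3·B + 2  [with W=-1, B=-2]  = -1
X = Y - 2·E + 1  [with Y=-1, E=-1]  = 2
Z = -2 if X >= 3 else -4  [with X=2]  = -4

-4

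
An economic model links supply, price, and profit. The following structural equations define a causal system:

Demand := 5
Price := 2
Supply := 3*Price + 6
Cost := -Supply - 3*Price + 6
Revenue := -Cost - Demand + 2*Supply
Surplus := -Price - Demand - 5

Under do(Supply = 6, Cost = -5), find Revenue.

Setting Supply = 6, Cost = -5 by intervention discards those variables' equations.
Revenue = -Cost - Demand + 2*Supply  [with Cost=-5, Demand=5, Supply=6]  = 12

12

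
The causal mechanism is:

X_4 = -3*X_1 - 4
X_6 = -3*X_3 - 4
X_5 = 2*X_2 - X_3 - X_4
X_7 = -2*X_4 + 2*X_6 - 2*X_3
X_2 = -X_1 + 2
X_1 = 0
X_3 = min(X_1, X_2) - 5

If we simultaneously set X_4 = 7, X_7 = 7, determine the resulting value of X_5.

Setting X_4 = 7, X_7 = 7 by intervention discards those variables' equations.
X_2 = -X_1 + 2  [with X_1=0]  = 2
X_3 = min(X_1, X_2) - 5  [with X_1=0, X_2=2]  = -5
X_5 = 2*X_2 - X_3 - X_4  [with X_2=2, X_3=-5, X_4=7]  = 2

2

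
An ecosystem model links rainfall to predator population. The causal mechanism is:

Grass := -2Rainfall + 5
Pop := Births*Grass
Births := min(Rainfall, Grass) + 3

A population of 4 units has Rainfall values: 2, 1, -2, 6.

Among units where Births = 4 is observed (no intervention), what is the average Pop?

8

Observing Births=4 restricts to units where Births's equation naturally yields 4: Rainfall ∈ {2, 1}. In that subpopulation Pop = 4, 12, mean 8.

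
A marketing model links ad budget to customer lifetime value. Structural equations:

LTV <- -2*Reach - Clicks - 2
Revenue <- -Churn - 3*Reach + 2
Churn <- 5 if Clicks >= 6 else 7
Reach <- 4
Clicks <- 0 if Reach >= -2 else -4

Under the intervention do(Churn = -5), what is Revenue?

The intervention breaks the incoming arrows to Churn: Churn <- 5 if Clicks >= 6 else 7 no longer applies, and Churn = -5.
Revenue = -Churn - 3*Reach + 2  [with Churn=-5, Reach=4]  = -5

-5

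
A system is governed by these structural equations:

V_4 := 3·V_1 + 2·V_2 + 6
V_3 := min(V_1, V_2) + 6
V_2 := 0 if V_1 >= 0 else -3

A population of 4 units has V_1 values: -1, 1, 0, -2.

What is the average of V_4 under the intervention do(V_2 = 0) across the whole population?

The intervention sets V_2=0 in all 4 units regardless of V_1. Recomputing V_4 per unit gives 3, 9, 6, 0; average 4.5.

4.5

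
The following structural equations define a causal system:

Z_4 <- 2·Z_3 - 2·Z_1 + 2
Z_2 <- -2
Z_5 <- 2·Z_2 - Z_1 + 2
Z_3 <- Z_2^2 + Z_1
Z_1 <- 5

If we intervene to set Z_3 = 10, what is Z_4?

12

The intervention breaks the incoming arrows to Z_3: Z_3 <- Z_2^2 + Z_1 no longer applies, and Z_3 = 10.
Z_4 = 2·Z_3 - 2·Z_1 + 2  [with Z_3=10, Z_1=5]  = 12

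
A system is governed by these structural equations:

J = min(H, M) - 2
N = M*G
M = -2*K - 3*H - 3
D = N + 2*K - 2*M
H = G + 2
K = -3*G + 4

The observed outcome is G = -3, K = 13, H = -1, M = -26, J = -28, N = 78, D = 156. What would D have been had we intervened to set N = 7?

Intervening sets N = 7 and removes its equation (N = M*G).
K = -3*G + 4  [with G=-3]  = 13
H = G + 2  [with G=-3]  = -1
M = -2*K - 3*H - 3  [with K=13, H=-1]  = -26
D = N + 2*K - 2*M  [with N=7, K=13, M=-26]  = 85

85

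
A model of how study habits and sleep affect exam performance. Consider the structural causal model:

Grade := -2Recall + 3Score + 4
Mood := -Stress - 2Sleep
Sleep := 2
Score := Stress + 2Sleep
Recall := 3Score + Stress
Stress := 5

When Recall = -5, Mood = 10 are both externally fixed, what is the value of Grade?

41

Setting Recall = -5, Mood = 10 by intervention discards those variables' equations.
Score = Stress + 2Sleep  [with Stress=5, Sleep=2]  = 9
Grade = -2Recall + 3Score + 4  [with Recall=-5, Score=9]  = 41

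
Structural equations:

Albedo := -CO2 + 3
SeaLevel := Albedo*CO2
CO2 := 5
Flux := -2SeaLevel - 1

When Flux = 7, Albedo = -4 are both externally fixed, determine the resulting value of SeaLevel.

-20

Setting Flux = 7, Albedo = -4 by intervention discards those variables' equations.
SeaLevel = Albedo*CO2  [with Albedo=-4, CO2=5]  = -20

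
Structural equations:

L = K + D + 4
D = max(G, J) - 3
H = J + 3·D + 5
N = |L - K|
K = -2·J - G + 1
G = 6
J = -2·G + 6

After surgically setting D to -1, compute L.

10

Under do(D=-1), the mechanism D = max(G, J) - 3 is discarded; D is fixed at -1.
J = -2·G + 6  [with G=6]  = -6
K = -2·J - G + 1  [with J=-6, G=6]  = 7
L = K + D + 4  [with K=7, D=-1]  = 10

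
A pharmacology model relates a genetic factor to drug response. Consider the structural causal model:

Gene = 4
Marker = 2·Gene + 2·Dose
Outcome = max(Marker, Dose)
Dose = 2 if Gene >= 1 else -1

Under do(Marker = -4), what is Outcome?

2

The intervention breaks the incoming arrows to Marker: Marker = 2·Gene + 2·Dose no longer applies, and Marker = -4.
Dose = 2 if Gene >= 1 else -1  [with Gene=4]  = 2
Outcome = max(Marker, Dose)  [with Marker=-4, Dose=2]  = 2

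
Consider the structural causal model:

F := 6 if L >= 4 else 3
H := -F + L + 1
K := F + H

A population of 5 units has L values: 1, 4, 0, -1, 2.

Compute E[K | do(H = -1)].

2.6

Every unit gets H=-1 under the intervention. K values become 2, 5, 2, 2, 2; E[K|do(H=-1)] = 2.6.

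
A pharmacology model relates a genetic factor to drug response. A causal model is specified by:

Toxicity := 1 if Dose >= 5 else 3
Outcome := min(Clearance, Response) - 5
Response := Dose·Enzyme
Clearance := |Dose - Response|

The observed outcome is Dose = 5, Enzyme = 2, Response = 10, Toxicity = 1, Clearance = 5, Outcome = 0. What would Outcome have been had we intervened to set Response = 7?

The intervention breaks the incoming arrows to Response: Response := Dose·Enzyme no longer applies, and Response = 7.
Clearance = |Dose - Response|  [with Dose=5, Response=7]  = 2
Outcome = min(Clearance, Response) - 5  [with Clearance=2, Response=7]  = -3

-3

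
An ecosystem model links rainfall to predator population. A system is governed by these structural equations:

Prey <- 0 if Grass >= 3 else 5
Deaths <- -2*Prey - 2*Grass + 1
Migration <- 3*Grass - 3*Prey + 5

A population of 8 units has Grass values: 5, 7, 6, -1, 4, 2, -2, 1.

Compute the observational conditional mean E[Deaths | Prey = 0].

-10

E[Deaths|Prey=0] averages over only the 4 units with Prey=0 (Grass = 5, 7, 6, 4): Deaths = -9, -13, -11, -7, mean -10.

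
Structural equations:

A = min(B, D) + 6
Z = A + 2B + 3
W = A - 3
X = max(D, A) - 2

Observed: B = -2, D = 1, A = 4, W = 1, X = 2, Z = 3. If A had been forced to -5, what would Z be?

-6

The intervention breaks the incoming arrows to A: A = min(B, D) + 6 no longer applies, and A = -5.
Z = A + 2B + 3  [with A=-5, B=-2]  = -6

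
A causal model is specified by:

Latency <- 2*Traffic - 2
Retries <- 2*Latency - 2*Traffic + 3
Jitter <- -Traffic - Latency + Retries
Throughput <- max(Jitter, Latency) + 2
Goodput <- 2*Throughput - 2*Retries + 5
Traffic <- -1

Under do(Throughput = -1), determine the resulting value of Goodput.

The intervention breaks the incoming arrows to Throughput: Throughput <- max(Jitter, Latency) + 2 no longer applies, and Throughput = -1.
Latency = 2*Traffic - 2  [with Traffic=-1]  = -4
Retries = 2*Latency - 2*Traffic + 3  [with Latency=-4, Traffic=-1]  = -3
Goodput = 2*Throughput - 2*Retries + 5  [with Throughput=-1, Retries=-3]  = 9

9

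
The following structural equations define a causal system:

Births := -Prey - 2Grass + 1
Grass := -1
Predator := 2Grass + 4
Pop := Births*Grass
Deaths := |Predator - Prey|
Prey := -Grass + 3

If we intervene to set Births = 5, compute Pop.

-5

Under do(Births=5), the mechanism Births := -Prey - 2Grass + 1 is discarded; Births is fixed at 5.
Pop = Births*Grass  [with Births=5, Grass=-1]  = -5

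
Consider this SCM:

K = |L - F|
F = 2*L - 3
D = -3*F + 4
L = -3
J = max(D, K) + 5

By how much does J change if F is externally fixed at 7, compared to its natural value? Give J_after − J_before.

-21

do(F=7) replaces the equation F = 2*L - 3 with the constant F = 7.
K = |L - F|  [with L=-3, F=7]  = 10
D = -3*F + 4  [with F=7]  = -17
J = max(D, K) + 5  [with D=-17, K=10]  = 15
Without intervention: F = 2*L - 3  [with L=-3]  = -9; K = |L - F|  [with L=-3, F=-9]  = 6; D = -3*F + 4  [with F=-9]  = 31; J = max(D, K) + 5  [with D=31, K=6]  = 36.
Change = 15 − 36 = -21.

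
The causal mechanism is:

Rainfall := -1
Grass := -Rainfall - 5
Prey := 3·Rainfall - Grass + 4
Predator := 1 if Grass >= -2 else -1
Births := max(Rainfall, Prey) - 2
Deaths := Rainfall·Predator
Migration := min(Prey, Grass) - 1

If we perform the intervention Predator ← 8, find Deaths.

-8

Under do(Predator=8), the mechanism Predator := 1 if Grass >= -2 else -1 is discarded; Predator is fixed at 8.
Deaths = Rainfall·Predator  [with Rainfall=-1, Predator=8]  = -8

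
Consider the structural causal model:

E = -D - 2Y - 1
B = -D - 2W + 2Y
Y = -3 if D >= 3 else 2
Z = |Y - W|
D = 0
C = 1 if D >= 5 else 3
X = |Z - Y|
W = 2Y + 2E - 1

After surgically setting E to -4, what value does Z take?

The intervention breaks the incoming arrows to E: E = -D - 2Y - 1 no longer applies, and E = -4.
Y = -3 if D >= 3 else 2  [with D=0]  = 2
W = 2Y + 2E - 1  [with Y=2, E=-4]  = -5
Z = |Y - W|  [with Y=2, W=-5]  = 7

7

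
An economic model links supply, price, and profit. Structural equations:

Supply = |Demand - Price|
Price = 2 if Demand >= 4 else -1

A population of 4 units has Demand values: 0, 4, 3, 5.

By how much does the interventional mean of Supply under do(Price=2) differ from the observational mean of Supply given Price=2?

-0.5

Every unit gets Price=2 under the intervention. Supply values become 2, 2, 1, 3; E[Supply|do(Price=2)] = 2.
Conditioning on Price=2 selects the 2 unit(s) with Demand ∈ {4, 5}. Their Supply values: 2, 3. Mean = 2.5.
Difference = 2 − 2.5 = -0.5.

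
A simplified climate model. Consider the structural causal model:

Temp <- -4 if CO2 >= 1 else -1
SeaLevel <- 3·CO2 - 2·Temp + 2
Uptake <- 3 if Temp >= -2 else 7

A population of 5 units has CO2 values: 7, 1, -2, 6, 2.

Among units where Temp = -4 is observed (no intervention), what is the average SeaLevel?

22

E[SeaLevel|Temp=-4] averages over only the 4 units with Temp=-4 (CO2 = 7, 1, 6, 2): SeaLevel = 31, 13, 28, 16, mean 22.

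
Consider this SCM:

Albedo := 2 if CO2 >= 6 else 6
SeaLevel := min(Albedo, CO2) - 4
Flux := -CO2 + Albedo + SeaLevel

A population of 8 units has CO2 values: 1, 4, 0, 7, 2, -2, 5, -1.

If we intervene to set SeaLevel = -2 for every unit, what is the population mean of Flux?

1.5

The intervention sets SeaLevel=-2 in all 8 units regardless of CO2. Recomputing Flux per unit gives 3, 0, 4, -7, 2, 6, -1, 5; average 1.5.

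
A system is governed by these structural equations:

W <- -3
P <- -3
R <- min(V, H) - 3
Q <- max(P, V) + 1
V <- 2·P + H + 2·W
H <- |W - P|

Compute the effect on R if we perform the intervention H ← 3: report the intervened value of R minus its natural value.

do(H=3) replaces the equation H <- |W - P| with the constant H = 3.
V = 2·P + H + 2·W  [with P=-3, H=3, W=-3]  = -9
R = min(V, H) - 3  [with V=-9, H=3]  = -12
Without intervention: H = |W - P|  [with W=-3, P=-3]  = 0; V = 2·P + H + 2·W  [with P=-3, H=0, W=-3]  = -12; R = min(V, H) - 3  [with V=-12, H=0]  = -15.
Change = -12 − (-15) = 3.

3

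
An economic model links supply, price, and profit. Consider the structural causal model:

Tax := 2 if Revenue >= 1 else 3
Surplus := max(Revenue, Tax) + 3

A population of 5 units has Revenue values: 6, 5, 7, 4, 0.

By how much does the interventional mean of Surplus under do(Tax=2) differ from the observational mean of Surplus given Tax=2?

-0.7

Under do(Tax=2), Tax's equation is replaced by Tax=2 for every unit. Per-unit Surplus: 9, 8, 10, 7, 5. Mean = 7.8.
E[Surplus|Tax=2] averages over only the 4 units with Tax=2 (Revenue = 6, 5, 7, 4): Surplus = 9, 8, 10, 7, mean 8.5.
Difference = 7.8 − 8.5 = -0.7.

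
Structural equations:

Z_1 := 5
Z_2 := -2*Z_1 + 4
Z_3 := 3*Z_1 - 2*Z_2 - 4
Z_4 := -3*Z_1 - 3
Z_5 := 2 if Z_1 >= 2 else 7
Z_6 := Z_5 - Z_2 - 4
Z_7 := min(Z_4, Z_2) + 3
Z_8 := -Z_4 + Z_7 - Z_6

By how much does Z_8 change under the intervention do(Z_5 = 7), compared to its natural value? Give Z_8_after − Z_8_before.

-5

do(Z_5=7) replaces the equation Z_5 := 2 if Z_1 >= 2 else 7 with the constant Z_5 = 7.
Z_2 = -2*Z_1 + 4  [with Z_1=5]  = -6
Z_4 = -3*Z_1 - 3  [with Z_1=5]  = -18
Z_6 = Z_5 - Z_2 - 4  [with Z_5=7, Z_2=-6]  = 9
Z_7 = min(Z_4, Z_2) + 3  [with Z_4=-18, Z_2=-6]  = -15
Z_8 = -Z_4 + Z_7 - Z_6  [with Z_4=-18, Z_7=-15, Z_6=9]  = -6
Without intervention: Z_2 = -2*Z_1 + 4  [with Z_1=5]  = -6; Z_4 = -3*Z_1 - 3  [with Z_1=5]  = -18; Z_5 = 2 if Z_1 >= 2 else 7  [with Z_1=5]  = 2; Z_6 = Z_5 - Z_2 - 4  [with Z_5=2, Z_2=-6]  = 4; Z_7 = min(Z_4, Z_2) + 3  [with Z_4=-18, Z_2=-6]  = -15; Z_8 = -Z_4 + Z_7 - Z_6  [with Z_4=-18, Z_7=-15, Z_6=4]  = -1.
Change = -6 − (-1) = -5.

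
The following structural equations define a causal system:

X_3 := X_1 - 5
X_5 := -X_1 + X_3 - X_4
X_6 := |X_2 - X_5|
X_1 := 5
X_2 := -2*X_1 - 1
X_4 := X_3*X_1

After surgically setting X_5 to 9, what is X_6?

20

The intervention breaks the incoming arrows to X_5: X_5 := -X_1 + X_3 - X_4 no longer applies, and X_5 = 9.
X_2 = -2*X_1 - 1  [with X_1=5]  = -11
X_6 = |X_2 - X_5|  [with X_2=-11, X_5=9]  = 20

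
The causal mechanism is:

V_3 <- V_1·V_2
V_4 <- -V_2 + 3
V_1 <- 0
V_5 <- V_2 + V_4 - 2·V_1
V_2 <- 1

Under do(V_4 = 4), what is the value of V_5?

Intervening sets V_4 = 4 and removes its equation (V_4 <- -V_2 + 3).
V_5 = V_2 + V_4 - 2·V_1  [with V_2=1, V_4=4, V_1=0]  = 5

5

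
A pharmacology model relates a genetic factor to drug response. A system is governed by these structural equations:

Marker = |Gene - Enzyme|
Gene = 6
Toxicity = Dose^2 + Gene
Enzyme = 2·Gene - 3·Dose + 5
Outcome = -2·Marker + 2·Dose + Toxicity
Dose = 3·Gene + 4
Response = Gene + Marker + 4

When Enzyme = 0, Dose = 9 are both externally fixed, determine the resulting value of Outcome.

The joint intervention fixes Enzyme = 0, Dose = 9, removing each variable's own equation.
Marker = |Gene - Enzyme|  [with Gene=6, Enzyme=0]  = 6
Toxicity = Dose^2 + Gene  [with Dose=9, Gene=6]  = 87
Outcome = -2·Marker + 2·Dose + Toxicity  [with Marker=6, Dose=9, Toxicity=87]  = 93

93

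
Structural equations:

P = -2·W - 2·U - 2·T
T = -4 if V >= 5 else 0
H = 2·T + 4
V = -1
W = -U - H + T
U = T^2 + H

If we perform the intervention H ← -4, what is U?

The intervention breaks the incoming arrows to H: H = 2·T + 4 no longer applies, and H = -4.
T = -4 if V >= 5 else 0  [with V=-1]  = 0
U = T^2 + H  [with T=0, H=-4]  = -4

-4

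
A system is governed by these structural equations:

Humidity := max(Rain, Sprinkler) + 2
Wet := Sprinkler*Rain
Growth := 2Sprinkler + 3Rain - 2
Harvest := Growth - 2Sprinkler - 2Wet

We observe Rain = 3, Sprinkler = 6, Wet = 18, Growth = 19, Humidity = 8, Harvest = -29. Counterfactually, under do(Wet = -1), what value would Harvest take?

9

The intervention breaks the incoming arrows to Wet: Wet := Sprinkler*Rain no longer applies, and Wet = -1.
Growth = 2Sprinkler + 3Rain - 2  [with Sprinkler=6, Rain=3]  = 19
Harvest = Growth - 2Sprinkler - 2Wet  [with Growth=19, Sprinkler=6, Wet=-1]  = 9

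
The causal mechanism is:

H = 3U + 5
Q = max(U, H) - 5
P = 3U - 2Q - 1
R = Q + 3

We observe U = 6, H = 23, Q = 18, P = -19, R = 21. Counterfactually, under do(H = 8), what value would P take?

11

Under do(H=8), the mechanism H = 3U + 5 is discarded; H is fixed at 8.
Q = max(U, H) - 5  [with U=6, H=8]  = 3
P = 3U - 2Q - 1  [with U=6, Q=3]  = 11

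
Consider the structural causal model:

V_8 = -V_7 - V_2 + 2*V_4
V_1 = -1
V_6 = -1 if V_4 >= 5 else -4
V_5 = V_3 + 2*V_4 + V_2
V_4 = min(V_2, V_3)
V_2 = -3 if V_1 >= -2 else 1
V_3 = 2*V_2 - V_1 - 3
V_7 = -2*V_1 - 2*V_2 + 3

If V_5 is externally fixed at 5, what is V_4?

The intervention breaks the incoming arrows to V_5: V_5 = V_3 + 2*V_4 + V_2 no longer applies, and V_5 = 5.
Since V_4 is not a descendant of the intervened variable, it is unaffected.
V_2 = -3 if V_1 >= -2 else 1  [with V_1=-1]  = -3
V_3 = 2*V_2 - V_1 - 3  [with V_2=-3, V_1=-1]  = -8
V_4 = min(V_2, V_3)  [with V_2=-3, V_3=-8]  = -8

-8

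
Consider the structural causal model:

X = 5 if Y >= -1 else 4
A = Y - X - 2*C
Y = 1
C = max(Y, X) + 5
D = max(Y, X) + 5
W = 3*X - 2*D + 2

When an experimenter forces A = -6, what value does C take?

Under do(A=-6), the mechanism A = Y - X - 2*C is discarded; A is fixed at -6.
Since C is not a descendant of the intervened variable, it is unaffected.
X = 5 if Y >= -1 else 4  [with Y=1]  = 5
C = max(Y, X) + 5  [with Y=1, X=5]  = 10

10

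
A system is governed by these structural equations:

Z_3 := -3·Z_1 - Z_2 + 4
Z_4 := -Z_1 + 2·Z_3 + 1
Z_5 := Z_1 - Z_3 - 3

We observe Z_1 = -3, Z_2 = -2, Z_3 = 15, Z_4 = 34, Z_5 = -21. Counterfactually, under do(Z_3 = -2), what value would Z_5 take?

-4

do(Z_3=-2) replaces the equation Z_3 := -3·Z_1 - Z_2 + 4 with the constant Z_3 = -2.
Z_5 = Z_1 - Z_3 - 3  [with Z_1=-3, Z_3=-2]  = -4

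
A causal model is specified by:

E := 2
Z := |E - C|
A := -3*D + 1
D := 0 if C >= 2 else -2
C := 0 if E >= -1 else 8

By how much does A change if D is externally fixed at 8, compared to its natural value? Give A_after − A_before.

-30

Intervening sets D = 8 and removes its equation (D := 0 if C >= 2 else -2).
A = -3*D + 1  [with D=8]  = -23
Without intervention: C = 0 if E >= -1 else 8  [with E=2]  = 0; D = 0 if C >= 2 else -2  [with C=0]  = -2; A = -3*D + 1  [with D=-2]  = 7.
Change = -23 − 7 = -30.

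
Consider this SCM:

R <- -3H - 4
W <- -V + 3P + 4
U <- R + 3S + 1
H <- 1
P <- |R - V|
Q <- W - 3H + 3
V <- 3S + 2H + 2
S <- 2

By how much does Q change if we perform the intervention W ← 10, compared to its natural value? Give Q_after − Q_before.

do(W=10) replaces the equation W <- -V + 3P + 4 with the constant W = 10.
Q = W - 3H + 3  [with W=10, H=1]  = 10
Without intervention: R = -3H - 4  [with H=1]  = -7; V = 3S + 2H + 2  [with S=2, H=1]  = 10; P = |R - V|  [with R=-7, V=10]  = 17; W = -V + 3P + 4  [with V=10, P=17]  = 45; Q = W - 3H + 3  [with W=45, H=1]  = 45.
Change = 10 − 45 = -35.

-35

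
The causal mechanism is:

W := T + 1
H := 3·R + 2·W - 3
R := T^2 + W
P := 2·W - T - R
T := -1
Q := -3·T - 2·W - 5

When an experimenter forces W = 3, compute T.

-1

Under do(W=3), the mechanism W := T + 1 is discarded; W is fixed at 3.
T is not downstream of the intervention, so its value is determined by the original equations.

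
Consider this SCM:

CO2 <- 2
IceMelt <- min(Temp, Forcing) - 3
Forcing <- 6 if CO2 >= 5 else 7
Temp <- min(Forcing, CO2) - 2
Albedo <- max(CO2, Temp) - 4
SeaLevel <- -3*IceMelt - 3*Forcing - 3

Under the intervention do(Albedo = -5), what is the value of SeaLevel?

-15

The intervention breaks the incoming arrows to Albedo: Albedo <- max(CO2, Temp) - 4 no longer applies, and Albedo = -5.
Since SeaLevel is not a descendant of the intervened variable, it is unaffected.
Forcing = 6 if CO2 >= 5 else 7  [with CO2=2]  = 7
Temp = min(Forcing, CO2) - 2  [with Forcing=7, CO2=2]  = 0
IceMelt = min(Temp, Forcing) - 3  [with Temp=0, Forcing=7]  = -3
SeaLevel = -3*IceMelt - 3*Forcing - 3  [with IceMelt=-3, Forcing=7]  = -15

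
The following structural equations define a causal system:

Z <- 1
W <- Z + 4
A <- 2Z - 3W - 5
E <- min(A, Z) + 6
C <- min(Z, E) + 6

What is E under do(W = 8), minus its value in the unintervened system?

Under do(W=8), the mechanism W <- Z + 4 is discarded; W is fixed at 8.
A = 2Z - 3W - 5  [with Z=1, W=8]  = -27
E = min(A, Z) + 6  [with A=-27, Z=1]  = -21
Without intervention: W = Z + 4  [with Z=1]  = 5; A = 2Z - 3W - 5  [with Z=1, W=5]  = -18; E = min(A, Z) + 6  [with A=-18, Z=1]  = -12.
Change = -21 − (-12) = -9.

-9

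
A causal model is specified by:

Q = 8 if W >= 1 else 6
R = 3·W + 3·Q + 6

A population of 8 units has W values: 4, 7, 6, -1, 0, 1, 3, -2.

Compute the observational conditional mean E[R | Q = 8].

42.6

E[R|Q=8] averages over only the 5 units with Q=8 (W = 4, 7, 6, 1, 3): R = 42, 51, 48, 33, 39, mean 42.6.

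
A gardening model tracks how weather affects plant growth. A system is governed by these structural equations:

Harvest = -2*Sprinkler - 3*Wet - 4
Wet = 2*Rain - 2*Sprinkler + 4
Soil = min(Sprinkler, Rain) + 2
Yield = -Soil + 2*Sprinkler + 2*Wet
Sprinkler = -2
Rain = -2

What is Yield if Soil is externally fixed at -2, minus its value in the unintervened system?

do(Soil=-2) replaces the equation Soil = min(Sprinkler, Rain) + 2 with the constant Soil = -2.
Wet = 2*Rain - 2*Sprinkler + 4  [with Rain=-2, Sprinkler=-2]  = 4
Yield = -Soil + 2*Sprinkler + 2*Wet  [with Soil=-2, Sprinkler=-2, Wet=4]  = 6
Without intervention: Soil = min(Sprinkler, Rain) + 2  [with Sprinkler=-2, Rain=-2]  = 0; Wet = 2*Rain - 2*Sprinkler + 4  [with Rain=-2, Sprinkler=-2]  = 4; Yield = -Soil + 2*Sprinkler + 2*Wet  [with Soil=0, Sprinkler=-2, Wet=4]  = 4.
Change = 6 − 4 = 2.

2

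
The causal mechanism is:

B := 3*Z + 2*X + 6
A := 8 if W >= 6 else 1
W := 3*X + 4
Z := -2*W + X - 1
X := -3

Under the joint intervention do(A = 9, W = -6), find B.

The joint intervention fixes A = 9, W = -6, removing each variable's own equation.
Z = -2*W + X - 1  [with W=-6, X=-3]  = 8
B = 3*Z + 2*X + 6  [with Z=8, X=-3]  = 24

24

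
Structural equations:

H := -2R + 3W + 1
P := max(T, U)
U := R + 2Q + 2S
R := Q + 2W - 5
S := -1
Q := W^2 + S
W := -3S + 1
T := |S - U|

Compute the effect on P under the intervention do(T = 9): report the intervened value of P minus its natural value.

-1

Intervening sets T = 9 and removes its equation (T := |S - U|).
W = -3S + 1  [with S=-1]  = 4
Q = W^2 + S  [with W=4, S=-1]  = 15
R = Q + 2W - 5  [with Q=15, W=4]  = 18
U = R + 2Q + 2S  [with R=18, Q=15, S=-1]  = 46
P = max(T, U)  [with T=9, U=46]  = 46
Without intervention: W = -3S + 1  [with S=-1]  = 4; Q = W^2 + S  [with W=4, S=-1]  = 15; R = Q + 2W - 5  [with Q=15, W=4]  = 18; U = R + 2Q + 2S  [with R=18, Q=15, S=-1]  = 46; T = |S - U|  [with S=-1, U=46]  = 47; P = max(T, U)  [with T=47, U=46]  = 47.
Change = 46 − 47 = -1.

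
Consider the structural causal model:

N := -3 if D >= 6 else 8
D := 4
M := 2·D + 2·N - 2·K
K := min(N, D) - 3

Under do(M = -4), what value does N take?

8

The intervention breaks the incoming arrows to M: M := 2·D + 2·N - 2·K no longer applies, and M = -4.
Since N is not a descendant of the intervened variable, it is unaffected.
N = -3 if D >= 6 else 8  [with D=4]  = 8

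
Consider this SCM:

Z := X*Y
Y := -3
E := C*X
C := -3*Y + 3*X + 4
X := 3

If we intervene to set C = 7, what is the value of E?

Intervening sets C = 7 and removes its equation (C := -3*Y + 3*X + 4).
E = C*X  [with C=7, X=3]  = 21

21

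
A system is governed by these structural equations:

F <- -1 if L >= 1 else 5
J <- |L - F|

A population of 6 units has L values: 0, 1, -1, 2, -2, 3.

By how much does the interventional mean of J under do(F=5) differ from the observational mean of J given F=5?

The intervention sets F=5 in all 6 units regardless of L. Recomputing J per unit gives 5, 4, 6, 3, 7, 2; average 4.5.
Conditioning on F=5 selects the 3 unit(s) with L ∈ {0, -1, -2}. Their J values: 5, 6, 7. Mean = 6.
Difference = 4.5 − 6 = -1.5.

-1.5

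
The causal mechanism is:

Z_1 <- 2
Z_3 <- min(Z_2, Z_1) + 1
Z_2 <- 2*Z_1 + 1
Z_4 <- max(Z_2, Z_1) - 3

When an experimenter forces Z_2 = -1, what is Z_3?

0

The intervention breaks the incoming arrows to Z_2: Z_2 <- 2*Z_1 + 1 no longer applies, and Z_2 = -1.
Z_3 = min(Z_2, Z_1) + 1  [with Z_2=-1, Z_1=2]  = 0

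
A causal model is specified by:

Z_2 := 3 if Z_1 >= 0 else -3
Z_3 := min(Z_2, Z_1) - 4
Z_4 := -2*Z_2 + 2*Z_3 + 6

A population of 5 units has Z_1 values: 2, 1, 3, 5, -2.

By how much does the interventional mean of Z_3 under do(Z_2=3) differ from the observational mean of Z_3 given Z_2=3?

-0.85

The intervention sets Z_2=3 in all 5 units regardless of Z_1. Recomputing Z_3 per unit gives -2, -3, -1, -1, -6; average -2.6.
E[Z_3|Z_2=3] averages over only the 4 units with Z_2=3 (Z_1 = 2, 1, 3, 5): Z_3 = -2, -3, -1, -1, mean -1.75.
Difference = -2.6 − (-1.75) = -0.85.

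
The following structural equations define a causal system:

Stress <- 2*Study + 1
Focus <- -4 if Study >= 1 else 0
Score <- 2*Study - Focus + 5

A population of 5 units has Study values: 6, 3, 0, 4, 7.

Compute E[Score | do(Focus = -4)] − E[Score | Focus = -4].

-2

The intervention sets Focus=-4 in all 5 units regardless of Study. Recomputing Score per unit gives 21, 15, 9, 17, 23; average 17.
Observing Focus=-4 restricts to units where Focus's equation naturally yields -4: Study ∈ {6, 3, 4, 7}. In that subpopulation Score = 21, 15, 17, 23, mean 19.
Difference = 17 − 19 = -2.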